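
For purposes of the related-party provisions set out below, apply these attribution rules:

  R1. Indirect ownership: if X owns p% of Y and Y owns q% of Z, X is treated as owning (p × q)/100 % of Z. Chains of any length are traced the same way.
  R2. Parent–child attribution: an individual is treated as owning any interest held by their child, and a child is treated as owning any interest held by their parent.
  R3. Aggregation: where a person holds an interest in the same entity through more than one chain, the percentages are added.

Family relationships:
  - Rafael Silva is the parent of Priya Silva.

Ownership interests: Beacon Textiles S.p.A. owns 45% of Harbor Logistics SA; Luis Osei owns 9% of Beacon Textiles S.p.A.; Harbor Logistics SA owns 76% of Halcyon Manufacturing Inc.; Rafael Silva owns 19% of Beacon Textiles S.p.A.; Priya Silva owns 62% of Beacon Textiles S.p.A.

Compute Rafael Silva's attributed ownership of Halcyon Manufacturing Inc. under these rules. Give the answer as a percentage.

By parent–child attribution (R2), Rafael Silva is treated as also owning Priya Silva's interest in Beacon Textiles S.p.A, giving 19% + 62% = 81%.
Chain via Beacon Textiles S.p.A. → Harbor Logistics SA (R1): 81% × 45% × 76% = 27.702% of Halcyon Manufacturing Inc.

27.702%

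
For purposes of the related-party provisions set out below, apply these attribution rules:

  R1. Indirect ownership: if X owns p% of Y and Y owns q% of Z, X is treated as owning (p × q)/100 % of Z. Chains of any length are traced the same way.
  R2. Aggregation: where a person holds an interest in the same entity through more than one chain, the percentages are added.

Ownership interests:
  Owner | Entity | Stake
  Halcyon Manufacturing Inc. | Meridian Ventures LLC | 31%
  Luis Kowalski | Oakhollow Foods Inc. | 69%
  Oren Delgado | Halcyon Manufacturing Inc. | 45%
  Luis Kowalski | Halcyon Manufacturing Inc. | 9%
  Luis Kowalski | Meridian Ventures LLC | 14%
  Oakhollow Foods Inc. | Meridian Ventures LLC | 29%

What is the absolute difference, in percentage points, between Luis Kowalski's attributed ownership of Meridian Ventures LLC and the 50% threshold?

Chain via Oakhollow Foods Inc. (R1): 69% × 29% = 20.01% of Meridian Ventures LLC.
Chain via Halcyon Manufacturing Inc. (R1): 9% × 31% = 2.79% of Meridian Ventures LLC.
Direct interest in Meridian Ventures LLC: 14%.
Aggregating (R2): 20.01% + 2.79% + 14% = 36.8%.
36.8% falls short of the 50% threshold by 13.2 percentage points.

13.2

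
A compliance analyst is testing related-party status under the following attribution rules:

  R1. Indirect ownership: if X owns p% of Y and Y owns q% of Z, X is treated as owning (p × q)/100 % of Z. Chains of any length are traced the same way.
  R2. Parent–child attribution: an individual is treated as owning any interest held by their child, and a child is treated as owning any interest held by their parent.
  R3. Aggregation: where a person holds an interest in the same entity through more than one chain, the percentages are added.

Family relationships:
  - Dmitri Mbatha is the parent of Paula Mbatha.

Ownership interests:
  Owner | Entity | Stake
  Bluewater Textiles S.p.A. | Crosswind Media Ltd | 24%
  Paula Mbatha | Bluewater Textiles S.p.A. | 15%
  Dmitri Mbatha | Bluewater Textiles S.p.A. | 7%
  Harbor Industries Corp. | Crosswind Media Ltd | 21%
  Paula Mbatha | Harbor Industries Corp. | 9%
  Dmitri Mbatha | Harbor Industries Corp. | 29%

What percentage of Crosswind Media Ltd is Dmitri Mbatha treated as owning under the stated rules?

13.26%

By parent–child attribution (R2), Dmitri Mbatha is treated as also owning Paula Mbatha's interest in Harbor Industries Corp, giving 29% + 9% = 38%.
By parent–child attribution (R2), Dmitri Mbatha is treated as also owning Paula Mbatha's interest in Bluewater Textiles S.p.A, giving 7% + 15% = 22%.
Chain via Harbor Industries Corp. (R1): 38% × 21% = 7.98% of Crosswind Media Ltd.
Chain via Bluewater Textiles S.p.A. (R1): 22% × 24% = 5.28% of Crosswind Media Ltd.
Aggregating (R3): 7.98% + 5.28% = 13.26%.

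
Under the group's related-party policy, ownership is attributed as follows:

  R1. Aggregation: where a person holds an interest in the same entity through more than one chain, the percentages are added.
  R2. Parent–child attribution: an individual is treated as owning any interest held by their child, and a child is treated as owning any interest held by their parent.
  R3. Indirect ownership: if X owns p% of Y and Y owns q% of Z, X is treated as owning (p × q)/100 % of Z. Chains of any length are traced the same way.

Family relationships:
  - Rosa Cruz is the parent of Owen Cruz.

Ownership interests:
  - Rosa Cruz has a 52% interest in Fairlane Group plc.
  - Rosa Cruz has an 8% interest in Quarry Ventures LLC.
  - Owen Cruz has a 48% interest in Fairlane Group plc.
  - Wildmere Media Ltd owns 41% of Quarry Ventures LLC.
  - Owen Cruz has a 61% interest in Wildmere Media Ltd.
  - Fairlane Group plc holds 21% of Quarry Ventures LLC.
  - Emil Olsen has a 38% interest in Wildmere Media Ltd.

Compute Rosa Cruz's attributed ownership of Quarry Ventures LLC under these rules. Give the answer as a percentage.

54.01%

By parent–child attribution (R2), Rosa Cruz is treated as also owning Owen Cruz's interest in Fairlane Group plc, giving 52% + 48% = 100%.
By parent–child attribution (R2), Rosa Cruz is treated as owning Owen Cruz's 61% interest in Wildmere Media Ltd.
Chain via Fairlane Group plc (R3): 100% × 21% = 21% of Quarry Ventures LLC.
Direct interest in Quarry Ventures LLC: 8%.
Chain via Wildmere Media Ltd (R3): 61% × 41% = 25.01% of Quarry Ventures LLC.
Aggregating (R1): 21% + 8% + 25.01% = 54.01%.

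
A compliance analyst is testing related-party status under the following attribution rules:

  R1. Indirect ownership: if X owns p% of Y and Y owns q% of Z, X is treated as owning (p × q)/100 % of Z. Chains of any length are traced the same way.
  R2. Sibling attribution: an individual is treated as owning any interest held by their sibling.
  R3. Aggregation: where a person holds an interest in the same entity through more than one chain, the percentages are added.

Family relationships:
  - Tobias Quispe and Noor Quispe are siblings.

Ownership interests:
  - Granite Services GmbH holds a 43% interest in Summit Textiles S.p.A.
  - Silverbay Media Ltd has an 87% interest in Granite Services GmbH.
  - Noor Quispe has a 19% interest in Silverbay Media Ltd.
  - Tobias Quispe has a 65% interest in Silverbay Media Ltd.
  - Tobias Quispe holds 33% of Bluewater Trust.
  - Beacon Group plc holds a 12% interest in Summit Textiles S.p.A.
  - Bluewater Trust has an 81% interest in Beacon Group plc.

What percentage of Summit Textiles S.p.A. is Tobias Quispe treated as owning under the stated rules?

34.632%

By sibling attribution (R2), Tobias Quispe is treated as also owning Noor Quispe's interest in Silverbay Media Ltd, giving 65% + 19% = 84%.
Chain via Silverbay Media Ltd → Granite Services GmbH (R1): 84% × 87% × 43% = 31.4244% of Summit Textiles S.p.A.
Chain via Bluewater Trust → Beacon Group plc (R1): 33% × 81% × 12% = 3.2076% of Summit Textiles S.p.A.
Aggregating (R3): 31.4244% + 3.2076% = 34.632%.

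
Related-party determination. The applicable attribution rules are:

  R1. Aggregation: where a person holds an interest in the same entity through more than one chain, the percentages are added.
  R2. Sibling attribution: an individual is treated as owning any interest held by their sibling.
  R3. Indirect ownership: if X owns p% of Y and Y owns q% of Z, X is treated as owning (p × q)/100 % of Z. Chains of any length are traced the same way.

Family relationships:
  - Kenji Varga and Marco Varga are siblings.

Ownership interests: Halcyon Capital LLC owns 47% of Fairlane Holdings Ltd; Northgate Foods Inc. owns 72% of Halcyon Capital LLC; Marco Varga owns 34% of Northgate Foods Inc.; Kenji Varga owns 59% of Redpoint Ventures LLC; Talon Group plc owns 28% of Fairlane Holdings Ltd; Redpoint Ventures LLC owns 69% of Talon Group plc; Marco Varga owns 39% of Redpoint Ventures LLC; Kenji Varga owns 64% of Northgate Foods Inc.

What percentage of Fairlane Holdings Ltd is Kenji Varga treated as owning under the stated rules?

By sibling attribution (R2), Kenji Varga is treated as also owning Marco Varga's interest in Northgate Foods Inc, giving 64% + 34% = 98%.
By sibling attribution (R2), Kenji Varga is treated as also owning Marco Varga's interest in Redpoint Ventures LLC, giving 59% + 39% = 98%.
Chain via Northgate Foods Inc. → Halcyon Capital LLC (R3): 98% × 72% × 47% = 33.1632% of Fairlane Holdings Ltd.
Chain via Redpoint Ventures LLC → Talon Group plc (R3): 98% × 69% × 28% = 18.9336% of Fairlane Holdings Ltd.
Aggregating (R1): 33.1632% + 18.9336% = 52.0968%.

52.0968%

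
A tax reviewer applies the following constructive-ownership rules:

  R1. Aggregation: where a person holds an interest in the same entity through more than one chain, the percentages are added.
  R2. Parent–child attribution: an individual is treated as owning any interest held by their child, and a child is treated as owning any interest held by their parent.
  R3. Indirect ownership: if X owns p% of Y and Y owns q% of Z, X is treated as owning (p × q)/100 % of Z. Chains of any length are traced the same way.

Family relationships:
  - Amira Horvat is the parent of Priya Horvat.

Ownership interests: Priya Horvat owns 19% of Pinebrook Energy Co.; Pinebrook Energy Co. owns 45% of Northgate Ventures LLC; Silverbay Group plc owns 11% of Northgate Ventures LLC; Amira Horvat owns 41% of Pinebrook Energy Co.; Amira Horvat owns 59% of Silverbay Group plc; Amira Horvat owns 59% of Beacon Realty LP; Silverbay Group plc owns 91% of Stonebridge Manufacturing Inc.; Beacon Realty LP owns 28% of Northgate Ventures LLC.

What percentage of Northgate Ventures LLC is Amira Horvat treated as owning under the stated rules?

By parent–child attribution (R2), Amira Horvat is treated as also owning Priya Horvat's interest in Pinebrook Energy Co, giving 41% + 19% = 60%.
Chain via Pinebrook Energy Co. (R3): 60% × 45% = 27% of Northgate Ventures LLC.
Chain via Beacon Realty LP (R3): 59% × 28% = 16.52% of Northgate Ventures LLC.
Chain via Silverbay Group plc (R3): 59% × 11% = 6.49% of Northgate Ventures LLC.
Aggregating (R1): 27% + 16.52% + 6.49% = 50.01%.

50.01%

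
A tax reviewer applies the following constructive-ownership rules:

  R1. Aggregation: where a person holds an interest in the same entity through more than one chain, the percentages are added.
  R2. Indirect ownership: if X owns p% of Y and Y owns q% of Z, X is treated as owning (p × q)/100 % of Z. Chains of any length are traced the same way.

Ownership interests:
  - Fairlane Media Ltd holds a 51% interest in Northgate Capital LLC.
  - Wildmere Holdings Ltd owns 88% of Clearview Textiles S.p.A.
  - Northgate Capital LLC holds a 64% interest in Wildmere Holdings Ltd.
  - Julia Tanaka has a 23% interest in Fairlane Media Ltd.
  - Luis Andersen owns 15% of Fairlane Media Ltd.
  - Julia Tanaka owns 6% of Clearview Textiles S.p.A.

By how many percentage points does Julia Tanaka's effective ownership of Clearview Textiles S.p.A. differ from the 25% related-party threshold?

Chain via Fairlane Media Ltd → Northgate Capital LLC → Wildmere Holdings Ltd (R2): 23% × 51% × 64% × 88% = 6.606336% of Clearview Textiles S.p.A.
Direct interest in Clearview Textiles S.p.A: 6%.
Aggregating (R1): 6.606336% + 6% = 12.606336%.
12.606336% falls short of the 25% threshold by 12.393664 percentage points.

12.393664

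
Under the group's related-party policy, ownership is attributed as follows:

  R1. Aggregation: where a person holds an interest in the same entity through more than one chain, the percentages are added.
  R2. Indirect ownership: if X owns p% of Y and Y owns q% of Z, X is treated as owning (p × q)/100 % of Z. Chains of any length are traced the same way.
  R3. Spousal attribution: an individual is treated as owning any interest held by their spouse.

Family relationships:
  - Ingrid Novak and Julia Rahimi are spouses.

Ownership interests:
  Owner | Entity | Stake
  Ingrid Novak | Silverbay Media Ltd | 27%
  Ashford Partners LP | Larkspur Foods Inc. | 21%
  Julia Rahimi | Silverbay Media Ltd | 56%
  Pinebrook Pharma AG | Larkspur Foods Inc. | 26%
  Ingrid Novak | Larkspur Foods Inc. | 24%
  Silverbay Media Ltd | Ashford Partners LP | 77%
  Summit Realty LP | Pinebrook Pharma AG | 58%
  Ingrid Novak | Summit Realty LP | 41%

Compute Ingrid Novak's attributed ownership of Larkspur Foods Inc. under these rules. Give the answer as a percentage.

By spousal attribution (R3), Ingrid Novak is treated as also owning Julia Rahimi's interest in Silverbay Media Ltd, giving 27% + 56% = 83%.
Chain via Summit Realty LP → Pinebrook Pharma AG (R2): 41% × 58% × 26% = 6.1828% of Larkspur Foods Inc.
Chain via Silverbay Media Ltd → Ashford Partners LP (R2): 83% × 77% × 21% = 13.4211% of Larkspur Foods Inc.
Direct interest in Larkspur Foods Inc: 24%.
Aggregating (R1): 6.1828% + 13.4211% + 24% = 43.6039%.

43.6039%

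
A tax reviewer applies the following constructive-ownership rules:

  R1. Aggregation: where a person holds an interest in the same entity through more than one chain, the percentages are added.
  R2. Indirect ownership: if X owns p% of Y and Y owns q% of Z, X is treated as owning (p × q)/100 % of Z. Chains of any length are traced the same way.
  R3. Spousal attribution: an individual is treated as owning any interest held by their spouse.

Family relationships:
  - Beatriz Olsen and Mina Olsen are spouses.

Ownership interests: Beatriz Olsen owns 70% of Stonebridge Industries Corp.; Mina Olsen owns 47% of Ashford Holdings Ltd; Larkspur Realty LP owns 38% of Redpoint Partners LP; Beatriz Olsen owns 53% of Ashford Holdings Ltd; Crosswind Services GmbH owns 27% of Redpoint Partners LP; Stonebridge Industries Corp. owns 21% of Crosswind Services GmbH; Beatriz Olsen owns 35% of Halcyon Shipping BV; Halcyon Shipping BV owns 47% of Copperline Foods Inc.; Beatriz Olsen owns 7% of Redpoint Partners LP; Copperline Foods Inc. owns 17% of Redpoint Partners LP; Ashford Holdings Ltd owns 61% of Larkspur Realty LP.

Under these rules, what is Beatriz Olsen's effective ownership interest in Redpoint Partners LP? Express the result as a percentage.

36.9455%

By spousal attribution (R3), Beatriz Olsen is treated as also owning Mina Olsen's interest in Ashford Holdings Ltd, giving 53% + 47% = 100%.
Chain via Stonebridge Industries Corp. → Crosswind Services GmbH (R2): 70% × 21% × 27% = 3.969% of Redpoint Partners LP.
Chain via Ashford Holdings Ltd → Larkspur Realty LP (R2): 100% × 61% × 38% = 23.18% of Redpoint Partners LP.
Chain via Halcyon Shipping BV → Copperline Foods Inc. (R2): 35% × 47% × 17% = 2.7965% of Redpoint Partners LP.
Direct interest in Redpoint Partners LP: 7%.
Aggregating (R1): 3.969% + 23.18% + 2.7965% + 7% = 36.9455%.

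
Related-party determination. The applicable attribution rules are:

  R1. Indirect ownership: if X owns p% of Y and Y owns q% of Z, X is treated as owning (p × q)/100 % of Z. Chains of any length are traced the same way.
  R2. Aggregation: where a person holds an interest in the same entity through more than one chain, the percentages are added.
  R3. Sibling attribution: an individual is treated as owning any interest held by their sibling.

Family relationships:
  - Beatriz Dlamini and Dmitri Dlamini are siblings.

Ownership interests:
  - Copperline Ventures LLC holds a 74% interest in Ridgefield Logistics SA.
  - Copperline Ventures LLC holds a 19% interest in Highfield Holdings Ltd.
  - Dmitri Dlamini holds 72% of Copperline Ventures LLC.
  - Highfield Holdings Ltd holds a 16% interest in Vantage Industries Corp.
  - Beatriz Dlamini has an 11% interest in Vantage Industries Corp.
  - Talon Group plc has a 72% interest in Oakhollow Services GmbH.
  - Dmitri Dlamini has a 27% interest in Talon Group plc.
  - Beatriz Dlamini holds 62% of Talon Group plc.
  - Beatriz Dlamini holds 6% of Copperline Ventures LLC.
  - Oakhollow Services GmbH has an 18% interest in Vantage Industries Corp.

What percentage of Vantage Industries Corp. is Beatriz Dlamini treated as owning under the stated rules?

24.9056%

By sibling attribution (R3), Beatriz Dlamini is treated as also owning Dmitri Dlamini's interest in Talon Group plc, giving 62% + 27% = 89%.
By sibling attribution (R3), Beatriz Dlamini is treated as also owning Dmitri Dlamini's interest in Copperline Ventures LLC, giving 6% + 72% = 78%.
Chain via Talon Group plc → Oakhollow Services GmbH (R1): 89% × 72% × 18% = 11.5344% of Vantage Industries Corp.
Chain via Copperline Ventures LLC → Highfield Holdings Ltd (R1): 78% × 19% × 16% = 2.3712% of Vantage Industries Corp.
Direct interest in Vantage Industries Corp: 11%.
Aggregating (R2): 11.5344% + 2.3712% + 11% = 24.9056%.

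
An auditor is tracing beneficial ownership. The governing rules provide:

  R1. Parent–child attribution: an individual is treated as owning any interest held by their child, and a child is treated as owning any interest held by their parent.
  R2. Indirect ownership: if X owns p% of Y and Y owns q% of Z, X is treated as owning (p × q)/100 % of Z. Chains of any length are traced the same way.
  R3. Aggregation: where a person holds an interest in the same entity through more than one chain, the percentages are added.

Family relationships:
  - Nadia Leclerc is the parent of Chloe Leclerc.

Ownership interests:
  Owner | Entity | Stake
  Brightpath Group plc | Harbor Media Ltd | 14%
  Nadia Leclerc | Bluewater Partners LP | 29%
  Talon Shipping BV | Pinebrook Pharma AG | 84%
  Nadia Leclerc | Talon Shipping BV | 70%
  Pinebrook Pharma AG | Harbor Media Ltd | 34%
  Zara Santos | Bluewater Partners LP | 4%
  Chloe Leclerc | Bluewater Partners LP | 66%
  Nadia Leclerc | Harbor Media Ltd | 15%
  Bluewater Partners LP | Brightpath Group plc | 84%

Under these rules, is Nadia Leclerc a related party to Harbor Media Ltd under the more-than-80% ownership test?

No

By parent–child attribution (R1), Nadia Leclerc is treated as also owning Chloe Leclerc's interest in Bluewater Partners LP, giving 29% + 66% = 95%.
Chain via Bluewater Partners LP → Brightpath Group plc (R2): 95% × 84% × 14% = 11.172% of Harbor Media Ltd.
Chain via Talon Shipping BV → Pinebrook Pharma AG (R2): 70% × 84% × 34% = 19.992% of Harbor Media Ltd.
Direct interest in Harbor Media Ltd: 15%.
Aggregating (R3): 11.172% + 19.992% + 15% = 46.164%.
46.164% does not exceed the 80% threshold, so Nadia is not a related party to Harbor Media Ltd.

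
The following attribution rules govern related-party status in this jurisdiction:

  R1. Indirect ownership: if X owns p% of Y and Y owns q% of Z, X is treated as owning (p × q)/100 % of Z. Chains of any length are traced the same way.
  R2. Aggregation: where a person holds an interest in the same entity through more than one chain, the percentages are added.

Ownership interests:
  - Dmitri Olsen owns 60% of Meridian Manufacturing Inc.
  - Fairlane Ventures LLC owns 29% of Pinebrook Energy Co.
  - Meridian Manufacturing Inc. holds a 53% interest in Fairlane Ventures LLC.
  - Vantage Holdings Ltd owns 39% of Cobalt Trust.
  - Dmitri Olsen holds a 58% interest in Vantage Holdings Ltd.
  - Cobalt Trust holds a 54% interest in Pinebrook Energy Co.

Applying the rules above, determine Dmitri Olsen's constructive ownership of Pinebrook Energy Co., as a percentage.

21.4368%

Chain via Vantage Holdings Ltd → Cobalt Trust (R1): 58% × 39% × 54% = 12.2148% of Pinebrook Energy Co.
Chain via Meridian Manufacturing Inc. → Fairlane Ventures LLC (R1): 60% × 53% × 29% = 9.222% of Pinebrook Energy Co.
Aggregating (R2): 12.2148% + 9.222% = 21.4368%.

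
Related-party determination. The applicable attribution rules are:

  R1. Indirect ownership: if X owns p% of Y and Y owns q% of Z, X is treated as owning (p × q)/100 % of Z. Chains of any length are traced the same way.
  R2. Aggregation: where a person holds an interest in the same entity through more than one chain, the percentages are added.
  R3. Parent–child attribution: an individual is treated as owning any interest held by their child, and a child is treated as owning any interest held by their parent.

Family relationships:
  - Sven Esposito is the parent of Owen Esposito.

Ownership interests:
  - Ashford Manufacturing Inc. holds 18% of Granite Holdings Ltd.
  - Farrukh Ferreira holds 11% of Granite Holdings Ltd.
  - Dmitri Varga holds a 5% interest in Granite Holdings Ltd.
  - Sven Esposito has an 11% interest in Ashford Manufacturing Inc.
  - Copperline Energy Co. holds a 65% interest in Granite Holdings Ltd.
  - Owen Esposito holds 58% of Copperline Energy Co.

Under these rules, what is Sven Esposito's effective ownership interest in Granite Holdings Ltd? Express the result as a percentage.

By parent–child attribution (R3), Sven Esposito is treated as owning Owen Esposito's 58% interest in Copperline Energy Co.
Chain via Ashford Manufacturing Inc. (R1): 11% × 18% = 1.98% of Granite Holdings Ltd.
Chain via Copperline Energy Co. (R1): 58% × 65% = 37.7% of Granite Holdings Ltd.
Aggregating (R2): 1.98% + 37.7% = 39.68%.

39.68%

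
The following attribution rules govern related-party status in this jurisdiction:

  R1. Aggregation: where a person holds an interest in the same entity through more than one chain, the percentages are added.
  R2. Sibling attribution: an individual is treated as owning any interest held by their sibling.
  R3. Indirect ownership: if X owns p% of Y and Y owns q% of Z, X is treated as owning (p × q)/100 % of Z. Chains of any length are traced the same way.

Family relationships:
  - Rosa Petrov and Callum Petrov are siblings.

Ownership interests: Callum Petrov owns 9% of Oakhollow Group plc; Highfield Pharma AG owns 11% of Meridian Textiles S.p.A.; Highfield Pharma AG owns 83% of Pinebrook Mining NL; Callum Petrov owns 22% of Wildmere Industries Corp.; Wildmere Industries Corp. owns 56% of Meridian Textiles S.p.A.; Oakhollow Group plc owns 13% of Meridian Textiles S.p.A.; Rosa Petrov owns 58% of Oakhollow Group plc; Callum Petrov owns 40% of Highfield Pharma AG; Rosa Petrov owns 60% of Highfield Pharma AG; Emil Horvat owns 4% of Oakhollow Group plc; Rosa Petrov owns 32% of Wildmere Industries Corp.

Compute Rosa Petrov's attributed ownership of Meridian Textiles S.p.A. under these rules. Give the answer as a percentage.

By sibling attribution (R2), Rosa Petrov is treated as also owning Callum Petrov's interest in Highfield Pharma AG, giving 60% + 40% = 100%.
By sibling attribution (R2), Rosa Petrov is treated as also owning Callum Petrov's interest in Oakhollow Group plc, giving 58% + 9% = 67%.
By sibling attribution (R2), Rosa Petrov is treated as also owning Callum Petrov's interest in Wildmere Industries Corp, giving 32% + 22% = 54%.
Chain via Highfield Pharma AG (R3): 100% × 11% = 11% of Meridian Textiles S.p.A.
Chain via Oakhollow Group plc (R3): 67% × 13% = 8.71% of Meridian Textiles S.p.A.
Chain via Wildmere Industries Corp. (R3): 54% × 56% = 30.24% of Meridian Textiles S.p.A.
Aggregating (R1): 11% + 8.71% + 30.24% = 49.95%.

49.95%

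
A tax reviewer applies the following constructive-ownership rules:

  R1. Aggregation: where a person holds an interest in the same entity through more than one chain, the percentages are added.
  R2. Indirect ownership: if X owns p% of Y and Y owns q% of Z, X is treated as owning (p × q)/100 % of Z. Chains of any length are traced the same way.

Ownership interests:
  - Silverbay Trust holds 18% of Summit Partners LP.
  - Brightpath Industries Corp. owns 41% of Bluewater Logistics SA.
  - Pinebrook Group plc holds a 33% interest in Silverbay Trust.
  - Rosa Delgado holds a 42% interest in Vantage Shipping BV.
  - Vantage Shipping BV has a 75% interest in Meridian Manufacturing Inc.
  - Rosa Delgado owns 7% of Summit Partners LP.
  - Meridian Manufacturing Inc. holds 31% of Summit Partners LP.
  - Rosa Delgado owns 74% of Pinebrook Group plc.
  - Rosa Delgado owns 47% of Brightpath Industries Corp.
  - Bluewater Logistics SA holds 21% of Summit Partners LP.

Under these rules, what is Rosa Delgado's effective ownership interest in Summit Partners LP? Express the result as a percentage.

25.2073%

Chain via Vantage Shipping BV → Meridian Manufacturing Inc. (R2): 42% × 75% × 31% = 9.765% of Summit Partners LP.
Chain via Pinebrook Group plc → Silverbay Trust (R2): 74% × 33% × 18% = 4.3956% of Summit Partners LP.
Chain via Brightpath Industries Corp. → Bluewater Logistics SA (R2): 47% × 41% × 21% = 4.0467% of Summit Partners LP.
Direct interest in Summit Partners LP: 7%.
Aggregating (R1): 9.765% + 4.3956% + 4.0467% + 7% = 25.2073%.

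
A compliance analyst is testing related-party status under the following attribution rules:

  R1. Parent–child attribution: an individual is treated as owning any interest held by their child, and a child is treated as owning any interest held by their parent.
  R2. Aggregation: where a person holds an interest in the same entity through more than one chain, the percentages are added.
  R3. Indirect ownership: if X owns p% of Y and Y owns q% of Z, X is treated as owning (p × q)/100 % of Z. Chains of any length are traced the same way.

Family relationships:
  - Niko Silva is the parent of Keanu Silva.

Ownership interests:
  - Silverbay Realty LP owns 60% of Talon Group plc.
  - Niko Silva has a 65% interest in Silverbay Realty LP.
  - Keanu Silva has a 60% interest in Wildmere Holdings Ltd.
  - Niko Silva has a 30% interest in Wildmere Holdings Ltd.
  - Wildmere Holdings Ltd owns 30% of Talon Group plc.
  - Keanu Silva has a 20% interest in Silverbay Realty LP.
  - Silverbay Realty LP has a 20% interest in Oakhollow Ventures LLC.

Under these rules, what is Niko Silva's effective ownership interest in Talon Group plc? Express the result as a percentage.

78%

By parent–child attribution (R1), Niko Silva is treated as also owning Keanu Silva's interest in Silverbay Realty LP, giving 65% + 20% = 85%.
By parent–child attribution (R1), Niko Silva is treated as also owning Keanu Silva's interest in Wildmere Holdings Ltd, giving 30% + 60% = 90%.
Chain via Silverbay Realty LP (R3): 85% × 60% = 51% of Talon Group plc.
Chain via Wildmere Holdings Ltd (R3): 90% × 30% = 27% of Talon Group plc.
Aggregating (R2): 51% + 27% = 78%.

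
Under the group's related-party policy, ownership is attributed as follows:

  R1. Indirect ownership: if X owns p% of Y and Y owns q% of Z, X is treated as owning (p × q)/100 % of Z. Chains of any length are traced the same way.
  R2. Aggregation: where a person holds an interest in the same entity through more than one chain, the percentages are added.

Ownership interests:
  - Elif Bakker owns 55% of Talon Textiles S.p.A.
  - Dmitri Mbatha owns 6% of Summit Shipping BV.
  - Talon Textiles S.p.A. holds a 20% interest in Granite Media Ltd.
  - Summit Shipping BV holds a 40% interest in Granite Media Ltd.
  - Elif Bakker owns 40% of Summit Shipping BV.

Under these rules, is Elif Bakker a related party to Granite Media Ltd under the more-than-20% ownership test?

Chain via Summit Shipping BV (R1): 40% × 40% = 16% of Granite Media Ltd.
Chain via Talon Textiles S.p.A. (R1): 55% × 20% = 11% of Granite Media Ltd.
Aggregating (R2): 16% + 11% = 27%.
27% exceeds the 20% threshold, so Elif is a related party to Granite Media Ltd.

Yes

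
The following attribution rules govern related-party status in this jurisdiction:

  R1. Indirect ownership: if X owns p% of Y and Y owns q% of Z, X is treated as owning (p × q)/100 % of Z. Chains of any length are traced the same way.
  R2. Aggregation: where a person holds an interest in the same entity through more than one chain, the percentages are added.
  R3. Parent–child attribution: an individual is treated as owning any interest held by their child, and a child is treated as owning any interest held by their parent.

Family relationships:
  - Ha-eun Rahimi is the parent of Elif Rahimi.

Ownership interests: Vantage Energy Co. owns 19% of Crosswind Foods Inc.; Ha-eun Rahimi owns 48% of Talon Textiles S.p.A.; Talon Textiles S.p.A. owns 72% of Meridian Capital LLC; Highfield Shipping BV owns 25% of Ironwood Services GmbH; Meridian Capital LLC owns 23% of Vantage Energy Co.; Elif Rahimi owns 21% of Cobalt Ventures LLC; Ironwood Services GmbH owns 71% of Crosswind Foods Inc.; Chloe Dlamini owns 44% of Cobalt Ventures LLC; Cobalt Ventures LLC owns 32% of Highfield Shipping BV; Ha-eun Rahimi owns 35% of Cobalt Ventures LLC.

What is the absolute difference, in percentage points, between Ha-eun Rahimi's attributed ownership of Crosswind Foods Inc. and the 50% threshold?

By parent–child attribution (R3), Ha-eun Rahimi is treated as also owning Elif Rahimi's interest in Cobalt Ventures LLC, giving 35% + 21% = 56%.
Chain via Talon Textiles S.p.A. → Meridian Capital LLC → Vantage Energy Co. (R1): 48% × 72% × 23% × 19% = 1.510272% of Crosswind Foods Inc.
Chain via Cobalt Ventures LLC → Highfield Shipping BV → Ironwood Services GmbH (R1): 56% × 32% × 25% × 71% = 3.1808% of Crosswind Foods Inc.
Aggregating (R2): 1.510272% + 3.1808% = 4.691072%.
4.691072% falls short of the 50% threshold by 45.308928 percentage points.

45.308928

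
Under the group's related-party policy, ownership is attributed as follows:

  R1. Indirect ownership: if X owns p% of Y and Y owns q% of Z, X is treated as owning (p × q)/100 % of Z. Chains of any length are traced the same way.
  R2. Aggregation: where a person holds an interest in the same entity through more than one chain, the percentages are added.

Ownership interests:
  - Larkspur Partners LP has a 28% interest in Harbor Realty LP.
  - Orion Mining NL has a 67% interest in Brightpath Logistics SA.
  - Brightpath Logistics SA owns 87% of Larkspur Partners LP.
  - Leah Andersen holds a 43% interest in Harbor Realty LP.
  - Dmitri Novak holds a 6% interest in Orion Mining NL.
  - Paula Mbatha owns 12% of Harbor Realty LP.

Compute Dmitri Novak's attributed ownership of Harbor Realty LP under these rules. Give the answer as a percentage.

0.979272%

Chain via Orion Mining NL → Brightpath Logistics SA → Larkspur Partners LP (R1): 6% × 67% × 87% × 28% = 0.979272% of Harbor Realty LP.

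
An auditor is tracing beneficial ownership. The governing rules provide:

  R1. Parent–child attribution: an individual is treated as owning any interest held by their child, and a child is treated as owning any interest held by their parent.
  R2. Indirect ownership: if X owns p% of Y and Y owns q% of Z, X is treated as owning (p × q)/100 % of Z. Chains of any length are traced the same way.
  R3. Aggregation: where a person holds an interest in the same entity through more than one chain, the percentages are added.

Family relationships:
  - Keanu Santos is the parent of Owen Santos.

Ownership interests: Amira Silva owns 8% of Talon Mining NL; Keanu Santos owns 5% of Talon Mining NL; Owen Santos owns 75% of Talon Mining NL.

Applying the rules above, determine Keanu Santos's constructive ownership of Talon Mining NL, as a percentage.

80%

By parent–child attribution (R1), Keanu Santos is treated as also owning Owen Santos's interest in Talon Mining NL, giving 5% + 75% = 80%.
Direct interest in Talon Mining NL: 80%.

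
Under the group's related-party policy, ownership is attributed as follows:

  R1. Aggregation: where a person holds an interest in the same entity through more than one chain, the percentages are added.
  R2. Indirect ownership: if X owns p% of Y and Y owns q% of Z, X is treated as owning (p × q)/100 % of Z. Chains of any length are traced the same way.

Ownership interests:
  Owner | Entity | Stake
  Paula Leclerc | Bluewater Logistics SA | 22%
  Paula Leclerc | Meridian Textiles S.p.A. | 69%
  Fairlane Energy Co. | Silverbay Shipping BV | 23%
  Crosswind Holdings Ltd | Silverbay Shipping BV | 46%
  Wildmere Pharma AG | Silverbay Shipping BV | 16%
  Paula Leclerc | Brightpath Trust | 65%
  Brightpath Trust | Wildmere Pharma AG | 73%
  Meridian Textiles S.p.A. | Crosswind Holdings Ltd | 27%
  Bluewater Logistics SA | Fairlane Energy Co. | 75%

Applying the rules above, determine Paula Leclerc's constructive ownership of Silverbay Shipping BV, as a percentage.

19.9568%

Chain via Brightpath Trust → Wildmere Pharma AG (R2): 65% × 73% × 16% = 7.592% of Silverbay Shipping BV.
Chain via Meridian Textiles S.p.A. → Crosswind Holdings Ltd (R2): 69% × 27% × 46% = 8.5698% of Silverbay Shipping BV.
Chain via Bluewater Logistics SA → Fairlane Energy Co. (R2): 22% × 75% × 23% = 3.795% of Silverbay Shipping BV.
Aggregating (R1): 7.592% + 8.5698% + 3.795% = 19.9568%.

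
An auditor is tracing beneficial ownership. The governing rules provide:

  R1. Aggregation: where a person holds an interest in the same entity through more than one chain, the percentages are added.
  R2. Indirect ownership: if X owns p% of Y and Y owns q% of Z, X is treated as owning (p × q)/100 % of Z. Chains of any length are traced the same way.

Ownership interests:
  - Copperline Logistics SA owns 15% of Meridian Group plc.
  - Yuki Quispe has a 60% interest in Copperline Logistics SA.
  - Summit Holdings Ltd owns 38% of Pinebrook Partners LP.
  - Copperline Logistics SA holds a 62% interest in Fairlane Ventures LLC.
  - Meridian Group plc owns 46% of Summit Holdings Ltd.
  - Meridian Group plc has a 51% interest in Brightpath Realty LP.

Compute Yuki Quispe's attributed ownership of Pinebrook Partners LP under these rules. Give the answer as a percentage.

Chain via Copperline Logistics SA → Meridian Group plc → Summit Holdings Ltd (R2): 60% × 15% × 46% × 38% = 1.5732% of Pinebrook Partners LP.

1.5732%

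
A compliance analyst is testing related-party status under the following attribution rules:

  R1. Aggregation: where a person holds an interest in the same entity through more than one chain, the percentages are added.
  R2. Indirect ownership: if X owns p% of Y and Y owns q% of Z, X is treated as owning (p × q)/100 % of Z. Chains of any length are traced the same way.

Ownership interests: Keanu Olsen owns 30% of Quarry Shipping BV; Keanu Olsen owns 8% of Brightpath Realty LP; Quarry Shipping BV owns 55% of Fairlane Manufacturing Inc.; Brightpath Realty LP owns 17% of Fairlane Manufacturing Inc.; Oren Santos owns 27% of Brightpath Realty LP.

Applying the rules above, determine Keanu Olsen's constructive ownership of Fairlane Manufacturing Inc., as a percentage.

Chain via Brightpath Realty LP (R2): 8% × 17% = 1.36% of Fairlane Manufacturing Inc.
Chain via Quarry Shipping BV (R2): 30% × 55% = 16.5% of Fairlane Manufacturing Inc.
Aggregating (R1): 1.36% + 16.5% = 17.86%.

17.86%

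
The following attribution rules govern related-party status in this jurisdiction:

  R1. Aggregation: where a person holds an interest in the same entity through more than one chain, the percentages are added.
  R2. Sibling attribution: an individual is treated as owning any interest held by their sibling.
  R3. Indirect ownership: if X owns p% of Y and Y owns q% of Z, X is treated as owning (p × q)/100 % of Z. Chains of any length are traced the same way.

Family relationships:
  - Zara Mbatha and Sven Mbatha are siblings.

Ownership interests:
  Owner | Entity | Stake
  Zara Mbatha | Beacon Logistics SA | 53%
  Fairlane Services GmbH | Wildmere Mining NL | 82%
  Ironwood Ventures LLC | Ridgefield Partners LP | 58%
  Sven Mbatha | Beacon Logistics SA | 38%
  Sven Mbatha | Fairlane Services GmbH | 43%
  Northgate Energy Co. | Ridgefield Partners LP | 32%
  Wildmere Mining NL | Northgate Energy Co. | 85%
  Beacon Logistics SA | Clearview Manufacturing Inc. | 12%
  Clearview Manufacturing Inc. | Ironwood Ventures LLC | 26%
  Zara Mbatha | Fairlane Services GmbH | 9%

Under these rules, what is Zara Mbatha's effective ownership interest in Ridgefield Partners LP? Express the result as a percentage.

13.244816%

By sibling attribution (R2), Zara Mbatha is treated as also owning Sven Mbatha's interest in Fairlane Services GmbH, giving 9% + 43% = 52%.
By sibling attribution (R2), Zara Mbatha is treated as also owning Sven Mbatha's interest in Beacon Logistics SA, giving 53% + 38% = 91%.
Chain via Fairlane Services GmbH → Wildmere Mining NL → Northgate Energy Co. (R3): 52% × 82% × 85% × 32% = 11.59808% of Ridgefield Partners LP.
Chain via Beacon Logistics SA → Clearview Manufacturing Inc. → Ironwood Ventures LLC (R3): 91% × 12% × 26% × 58% = 1.646736% of Ridgefield Partners LP.
Aggregating (R1): 11.59808% + 1.646736% = 13.244816%.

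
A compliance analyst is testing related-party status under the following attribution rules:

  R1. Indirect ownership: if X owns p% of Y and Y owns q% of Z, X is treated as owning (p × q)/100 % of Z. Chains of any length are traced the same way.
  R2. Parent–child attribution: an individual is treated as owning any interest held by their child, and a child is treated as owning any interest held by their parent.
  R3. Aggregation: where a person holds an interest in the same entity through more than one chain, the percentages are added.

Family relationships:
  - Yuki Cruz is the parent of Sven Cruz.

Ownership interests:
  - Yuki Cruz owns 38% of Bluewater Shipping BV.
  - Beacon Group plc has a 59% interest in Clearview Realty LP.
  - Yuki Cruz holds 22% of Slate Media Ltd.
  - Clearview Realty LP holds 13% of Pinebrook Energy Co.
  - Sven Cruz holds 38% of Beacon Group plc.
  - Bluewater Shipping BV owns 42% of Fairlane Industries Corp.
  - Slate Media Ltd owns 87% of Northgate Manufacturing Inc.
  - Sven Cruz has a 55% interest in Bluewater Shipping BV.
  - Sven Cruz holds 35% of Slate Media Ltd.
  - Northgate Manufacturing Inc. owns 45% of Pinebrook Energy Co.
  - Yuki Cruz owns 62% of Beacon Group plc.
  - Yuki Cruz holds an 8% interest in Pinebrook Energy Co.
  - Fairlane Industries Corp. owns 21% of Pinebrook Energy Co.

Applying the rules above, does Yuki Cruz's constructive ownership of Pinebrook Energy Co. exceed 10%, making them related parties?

Yes

By parent–child attribution (R2), Yuki Cruz is treated as also owning Sven Cruz's interest in Bluewater Shipping BV, giving 38% + 55% = 93%.
By parent–child attribution (R2), Yuki Cruz is treated as also owning Sven Cruz's interest in Slate Media Ltd, giving 22% + 35% = 57%.
By parent–child attribution (R2), Yuki Cruz is treated as also owning Sven Cruz's interest in Beacon Group plc, giving 62% + 38% = 100%.
Chain via Bluewater Shipping BV → Fairlane Industries Corp. (R1): 93% × 42% × 21% = 8.2026% of Pinebrook Energy Co.
Chain via Slate Media Ltd → Northgate Manufacturing Inc. (R1): 57% × 87% × 45% = 22.3155% of Pinebrook Energy Co.
Chain via Beacon Group plc → Clearview Realty LP (R1): 100% × 59% × 13% = 7.67% of Pinebrook Energy Co.
Direct interest in Pinebrook Energy Co: 8%.
Aggregating (R3): 8.2026% + 22.3155% + 7.67% + 8% = 46.1881%.
46.1881% exceeds the 10% threshold, so Yuki is a related party to Pinebrook Energy Co.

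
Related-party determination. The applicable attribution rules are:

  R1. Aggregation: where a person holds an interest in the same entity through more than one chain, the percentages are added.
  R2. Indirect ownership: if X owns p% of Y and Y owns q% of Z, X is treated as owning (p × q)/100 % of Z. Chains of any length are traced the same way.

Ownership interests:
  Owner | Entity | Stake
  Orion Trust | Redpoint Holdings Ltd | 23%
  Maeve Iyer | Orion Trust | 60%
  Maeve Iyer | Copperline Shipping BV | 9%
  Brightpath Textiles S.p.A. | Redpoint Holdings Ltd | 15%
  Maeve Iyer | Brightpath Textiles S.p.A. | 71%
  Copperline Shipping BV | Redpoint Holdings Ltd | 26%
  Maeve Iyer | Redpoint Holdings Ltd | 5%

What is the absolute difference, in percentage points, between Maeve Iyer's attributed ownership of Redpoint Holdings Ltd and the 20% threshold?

Chain via Copperline Shipping BV (R2): 9% × 26% = 2.34% of Redpoint Holdings Ltd.
Chain via Brightpath Textiles S.p.A. (R2): 71% × 15% = 10.65% of Redpoint Holdings Ltd.
Chain via Orion Trust (R2): 60% × 23% = 13.8% of Redpoint Holdings Ltd.
Direct interest in Redpoint Holdings Ltd: 5%.
Aggregating (R1): 2.34% + 10.65% + 13.8% + 5% = 31.79%.
31.79% exceeds the 20% threshold by 11.79 percentage points.

11.79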